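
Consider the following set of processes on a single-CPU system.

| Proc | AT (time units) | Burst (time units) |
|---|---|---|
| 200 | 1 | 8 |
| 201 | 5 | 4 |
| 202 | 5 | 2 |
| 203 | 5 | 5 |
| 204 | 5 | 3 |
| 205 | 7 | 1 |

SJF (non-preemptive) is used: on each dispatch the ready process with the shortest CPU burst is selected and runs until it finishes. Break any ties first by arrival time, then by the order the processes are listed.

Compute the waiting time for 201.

10

Gantt: | idle 0-1 | 200 1-9 | 205 9-10 | 202 10-12 | 204 12-15 | 201 15-19 | 203 19-24 |
Completion: 200=9  201=19  202=12  203=24  204=15  205=10
Waiting(201) = turnaround − burst = 14 − 4 = 10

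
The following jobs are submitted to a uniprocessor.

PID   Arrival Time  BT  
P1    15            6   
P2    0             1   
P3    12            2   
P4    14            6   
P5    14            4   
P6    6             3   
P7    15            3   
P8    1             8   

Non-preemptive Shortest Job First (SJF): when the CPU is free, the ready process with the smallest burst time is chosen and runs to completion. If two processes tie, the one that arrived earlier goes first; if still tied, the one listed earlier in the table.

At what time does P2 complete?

Schedule: | P2 0-1 | P8 1-9 | P6 9-12 | P3 12-14 | P5 14-18 | P7 18-21 | P4 21-27 | P1 27-33 |
Completion: P1=33  P2=1  P3=14  P4=27  P5=18  P6=12  P7=21  P8=9
Turnaround (C−A): P1=18  P2=1  P3=2  P4=13  P5=4  P6=6  P7=6  P8=8

1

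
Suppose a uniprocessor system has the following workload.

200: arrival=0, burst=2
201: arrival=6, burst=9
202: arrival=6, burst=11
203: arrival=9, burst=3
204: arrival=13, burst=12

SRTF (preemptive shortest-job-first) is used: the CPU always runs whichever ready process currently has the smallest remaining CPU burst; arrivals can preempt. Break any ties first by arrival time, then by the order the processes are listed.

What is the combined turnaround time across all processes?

Timeline: | 200 0-2 | idle 2-6 | 201 6-9 | 203 9-12 | 201 12-18 | 202 18-29 | 204 29-41 |
Completion: 200=2  201=18  202=29  203=12  204=41
Turnaround (C−A): 200=2  201=12  202=23  203=3  204=28
Turnaround = completion − arrival: 200=2, 201=12, 202=23, 203=3, 204=28
Total turnaround = 2 + 12 + 23 + 3 + 28 = 68

68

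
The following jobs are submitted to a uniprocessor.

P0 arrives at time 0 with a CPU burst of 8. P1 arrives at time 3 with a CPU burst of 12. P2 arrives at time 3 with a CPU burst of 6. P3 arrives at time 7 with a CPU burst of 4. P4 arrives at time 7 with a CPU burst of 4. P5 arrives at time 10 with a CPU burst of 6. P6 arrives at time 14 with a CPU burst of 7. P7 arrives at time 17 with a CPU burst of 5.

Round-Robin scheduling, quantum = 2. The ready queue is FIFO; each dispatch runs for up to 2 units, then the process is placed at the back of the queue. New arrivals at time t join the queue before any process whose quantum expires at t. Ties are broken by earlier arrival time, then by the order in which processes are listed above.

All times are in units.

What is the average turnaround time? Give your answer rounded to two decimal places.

Schedule: | P0 0-4 | P1 4-6 | P2 6-8 | P0 8-10 | P1 10-12 | P3 12-14 | P4 14-16 | P2 16-18 | P5 18-20 | P0 20-22 | P1 22-24 | P6 24-26 | P3 26-28 | P4 28-30 | P7 30-32 | P2 32-34 | P5 34-36 | P1 36-38 | P6 38-40 | P7 40-42 | P5 42-44 | P1 44-46 | P6 46-48 | P7 48-49 | P1 49-51 | P6 51-52 |
Completion: P0=22  P1=51  P2=34  P3=28  P4=30  P5=44  P6=52  P7=49
Turnaround (C−A): P0=22  P1=48  P2=31  P3=21  P4=23  P5=34  P6=38  P7=32
Turnaround times: P0=22, P1=48, P2=31, P3=21, P4=23, P5=34, P6=38, P7=32
Average turnaround = (22+48+31+21+23+34+38+32) / 8 = 249/8 = 31.13

31.13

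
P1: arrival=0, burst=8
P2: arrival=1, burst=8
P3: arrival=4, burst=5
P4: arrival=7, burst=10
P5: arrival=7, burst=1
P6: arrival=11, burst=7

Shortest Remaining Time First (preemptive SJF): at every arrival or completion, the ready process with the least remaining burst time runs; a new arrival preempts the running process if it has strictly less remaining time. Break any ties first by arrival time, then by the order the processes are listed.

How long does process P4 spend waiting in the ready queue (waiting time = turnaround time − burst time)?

Gantt: | P1 0-8 | P5 8-9 | P3 9-14 | P6 14-21 | P2 21-29 | P4 29-39 |
Completion: P1=8  P2=29  P3=14  P4=39  P5=9  P6=21
Waiting(P4) = turnaround − burst = 32 − 10 = 22

22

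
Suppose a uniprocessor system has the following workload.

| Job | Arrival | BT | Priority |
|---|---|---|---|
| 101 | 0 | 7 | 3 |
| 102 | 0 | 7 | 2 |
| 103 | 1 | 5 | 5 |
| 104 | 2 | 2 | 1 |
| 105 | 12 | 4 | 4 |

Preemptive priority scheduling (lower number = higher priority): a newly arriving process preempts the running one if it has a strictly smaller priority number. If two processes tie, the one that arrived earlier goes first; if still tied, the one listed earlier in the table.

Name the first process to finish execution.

Schedule: | 102 0-2 | 104 2-4 | 102 4-9 | 101 9-16 | 105 16-20 | 103 20-25 |
Completion: 101=16  102=9  103=25  104=4  105=20
Turnaround (C−A): 101=16  102=9  103=24  104=2  105=8
Finish order: 104 → 102 → 101 → 105 → 103

104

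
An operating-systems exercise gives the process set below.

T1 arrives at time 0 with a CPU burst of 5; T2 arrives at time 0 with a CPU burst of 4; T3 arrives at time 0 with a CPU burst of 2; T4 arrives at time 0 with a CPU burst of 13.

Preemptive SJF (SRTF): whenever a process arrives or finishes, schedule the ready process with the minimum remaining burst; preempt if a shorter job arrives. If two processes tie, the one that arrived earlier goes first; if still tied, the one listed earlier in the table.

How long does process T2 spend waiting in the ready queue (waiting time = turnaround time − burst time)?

2

Gantt: | T3 0-2 | T2 2-6 | T1 6-11 | T4 11-24 |
Completion: T1=11  T2=6  T3=2  T4=24
Turnaround (C−A): T1=11  T2=6  T3=2  T4=24
Waiting(T2) = turnaround − burst = 6 − 4 = 2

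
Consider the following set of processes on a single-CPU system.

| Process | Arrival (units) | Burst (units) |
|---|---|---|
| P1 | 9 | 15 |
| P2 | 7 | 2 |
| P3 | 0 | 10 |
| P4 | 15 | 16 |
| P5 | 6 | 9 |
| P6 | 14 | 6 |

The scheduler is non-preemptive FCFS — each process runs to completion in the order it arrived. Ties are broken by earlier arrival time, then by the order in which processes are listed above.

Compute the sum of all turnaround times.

Timeline: | P3 0-10 | P5 10-19 | P2 19-21 | P1 21-36 | P6 36-42 | P4 42-58 |
Completion: P1=36  P2=21  P3=10  P4=58  P5=19  P6=42
Turnaround = completion − arrival: P1=27, P2=14, P3=10, P4=43, P5=13, P6=28
Total turnaround = 27 + 14 + 10 + 43 + 13 + 28 = 135

135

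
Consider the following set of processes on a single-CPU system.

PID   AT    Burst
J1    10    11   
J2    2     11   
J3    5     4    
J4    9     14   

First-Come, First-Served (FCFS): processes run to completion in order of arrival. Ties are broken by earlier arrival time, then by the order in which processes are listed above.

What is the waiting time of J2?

Schedule: | idle 0-2 | J2 2-13 | J3 13-17 | J4 17-31 | J1 31-42 |
Completion: J1=42  J2=13  J3=17  J4=31
Waiting(J2) = turnaround − burst = 11 − 11 = 0

0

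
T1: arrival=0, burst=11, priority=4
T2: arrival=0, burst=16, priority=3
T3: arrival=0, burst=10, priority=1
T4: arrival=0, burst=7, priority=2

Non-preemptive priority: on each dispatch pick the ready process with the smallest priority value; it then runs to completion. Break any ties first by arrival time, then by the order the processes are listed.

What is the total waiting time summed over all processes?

60

Schedule: | T3 0-10 | T4 10-17 | T2 17-33 | T1 33-44 |
Completion: T1=44  T2=33  T3=10  T4=17
Turnaround (C−A): T1=44  T2=33  T3=10  T4=17
Waiting = turnaround − burst: T1=33, T2=17, T3=0, T4=10
Total waiting = 33 + 17 + 0 + 10 = 60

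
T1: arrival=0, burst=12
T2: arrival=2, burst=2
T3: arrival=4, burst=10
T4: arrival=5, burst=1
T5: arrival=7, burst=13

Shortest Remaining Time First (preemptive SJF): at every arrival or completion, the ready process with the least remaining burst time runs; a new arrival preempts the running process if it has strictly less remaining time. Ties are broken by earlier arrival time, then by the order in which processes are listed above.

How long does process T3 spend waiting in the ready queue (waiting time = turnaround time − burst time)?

Schedule: | T1 0-2 | T2 2-4 | T1 4-5 | T4 5-6 | T1 6-15 | T3 15-25 | T5 25-38 |
Completion: T1=15  T2=4  T3=25  T4=6  T5=38
Turnaround (C−A): T1=15  T2=2  T3=21  T4=1  T5=31
Waiting(T3) = turnaround − burst = 21 − 10 = 11

11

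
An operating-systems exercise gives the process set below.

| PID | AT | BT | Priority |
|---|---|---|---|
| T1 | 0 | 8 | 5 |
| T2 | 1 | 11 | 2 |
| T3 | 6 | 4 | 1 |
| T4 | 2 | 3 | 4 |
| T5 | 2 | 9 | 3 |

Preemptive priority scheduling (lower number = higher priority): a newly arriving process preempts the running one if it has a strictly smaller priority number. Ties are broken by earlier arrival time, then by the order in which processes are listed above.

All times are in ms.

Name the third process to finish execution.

T5

Timeline: | T1 0-1 | T2 1-6 | T3 6-10 | T2 10-16 | T5 16-25 | T4 25-28 | T1 28-35 |
Completion: T1=35  T2=16  T3=10  T4=28  T5=25
Turnaround (C−A): T1=35  T2=15  T3=4  T4=26  T5=23
Finish order: T3 → T2 → T5 → T4 → T1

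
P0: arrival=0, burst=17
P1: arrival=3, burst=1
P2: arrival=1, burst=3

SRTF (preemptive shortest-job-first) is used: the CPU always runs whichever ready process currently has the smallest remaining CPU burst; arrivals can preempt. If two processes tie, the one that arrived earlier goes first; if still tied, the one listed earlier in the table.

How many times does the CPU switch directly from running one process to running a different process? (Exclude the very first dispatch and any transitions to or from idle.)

3

Schedule: | P0 0-1 | P2 1-4 | P1 4-5 | P0 5-21 |
Completion: P0=21  P1=5  P2=4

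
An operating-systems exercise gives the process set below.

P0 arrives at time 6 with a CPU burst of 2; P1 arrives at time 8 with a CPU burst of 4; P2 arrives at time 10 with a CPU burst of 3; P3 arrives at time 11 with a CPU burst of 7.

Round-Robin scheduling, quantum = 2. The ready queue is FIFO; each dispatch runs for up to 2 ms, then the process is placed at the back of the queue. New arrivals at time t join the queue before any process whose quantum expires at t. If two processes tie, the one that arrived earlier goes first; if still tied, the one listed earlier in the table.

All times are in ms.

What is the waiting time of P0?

Timeline: | idle 0-6 | P0 6-8 | P1 8-10 | P2 10-12 | P1 12-14 | P3 14-16 | P2 16-17 | P3 17-22 |
Completion: P0=8  P1=14  P2=17  P3=22
Turnaround (C−A): P0=2  P1=6  P2=7  P3=11
Waiting(P0) = turnaround − burst = 2 − 2 = 0

0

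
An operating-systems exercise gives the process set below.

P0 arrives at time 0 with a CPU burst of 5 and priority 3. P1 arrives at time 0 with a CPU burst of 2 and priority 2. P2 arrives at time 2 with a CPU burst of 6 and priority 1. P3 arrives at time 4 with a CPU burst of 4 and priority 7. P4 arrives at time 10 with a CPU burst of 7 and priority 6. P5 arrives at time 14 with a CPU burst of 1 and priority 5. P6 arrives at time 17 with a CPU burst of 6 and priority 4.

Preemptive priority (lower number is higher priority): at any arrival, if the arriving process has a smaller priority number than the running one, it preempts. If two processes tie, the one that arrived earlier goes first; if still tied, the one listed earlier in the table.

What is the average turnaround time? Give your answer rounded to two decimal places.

10.29

Timeline: | P1 0-2 | P2 2-8 | P0 8-13 | P4 13-14 | P5 14-15 | P4 15-17 | P6 17-23 | P4 23-27 | P3 27-31 |
Completion: P0=13  P1=2  P2=8  P3=31  P4=27  P5=15  P6=23
Turnaround (C−A): P0=13  P1=2  P2=6  P3=27  P4=17  P5=1  P6=6
Turnaround times: P0=13, P1=2, P2=6, P3=27, P4=17, P5=1, P6=6
Average turnaround = (13+2+6+27+17+1+6) / 7 = 72/7 = 10.29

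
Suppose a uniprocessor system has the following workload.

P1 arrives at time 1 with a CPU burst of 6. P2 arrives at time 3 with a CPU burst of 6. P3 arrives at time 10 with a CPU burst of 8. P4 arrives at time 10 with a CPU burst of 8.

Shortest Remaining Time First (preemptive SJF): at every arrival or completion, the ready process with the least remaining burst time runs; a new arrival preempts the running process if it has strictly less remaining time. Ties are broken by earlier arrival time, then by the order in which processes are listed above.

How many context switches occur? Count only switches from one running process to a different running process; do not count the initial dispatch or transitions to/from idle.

Gantt: | idle 0-1 | P1 1-7 | P2 7-13 | P3 13-21 | P4 21-29 |
Completion: P1=7  P2=13  P3=21  P4=29
Turnaround (C−A): P1=6  P2=10  P3=11  P4=19

3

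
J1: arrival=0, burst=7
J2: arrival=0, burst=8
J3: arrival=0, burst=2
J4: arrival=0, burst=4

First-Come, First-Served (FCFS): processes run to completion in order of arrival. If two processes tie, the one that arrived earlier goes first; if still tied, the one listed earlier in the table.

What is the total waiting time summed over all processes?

39

Timeline: | J1 0-7 | J2 7-15 | J3 15-17 | J4 17-21 |
Completion: J1=7  J2=15  J3=17  J4=21
Turnaround (C−A): J1=7  J2=15  J3=17  J4=21
Waiting = turnaround − burst: J1=0, J2=7, J3=15, J4=17
Total waiting = 0 + 7 + 15 + 17 = 39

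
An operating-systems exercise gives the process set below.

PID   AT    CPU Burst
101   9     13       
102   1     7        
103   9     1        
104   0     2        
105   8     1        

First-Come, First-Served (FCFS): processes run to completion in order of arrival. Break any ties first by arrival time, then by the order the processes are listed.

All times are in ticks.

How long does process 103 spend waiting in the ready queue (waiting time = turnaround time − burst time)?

14

Schedule: | 104 0-2 | 102 2-9 | 105 9-10 | 101 10-23 | 103 23-24 |
Completion: 101=23  102=9  103=24  104=2  105=10
Turnaround (C−A): 101=14  102=8  103=15  104=2  105=2
Waiting(103) = turnaround − burst = 15 − 1 = 14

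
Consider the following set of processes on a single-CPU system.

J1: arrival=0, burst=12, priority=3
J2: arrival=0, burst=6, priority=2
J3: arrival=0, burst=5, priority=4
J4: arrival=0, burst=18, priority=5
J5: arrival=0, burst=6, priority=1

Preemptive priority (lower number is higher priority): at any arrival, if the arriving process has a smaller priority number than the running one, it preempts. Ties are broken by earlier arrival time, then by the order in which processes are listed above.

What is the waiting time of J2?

Schedule: | J5 0-6 | J2 6-12 | J1 12-24 | J3 24-29 | J4 29-47 |
Completion: J1=24  J2=12  J3=29  J4=47  J5=6
Waiting(J2) = turnaround − burst = 12 − 6 = 6

6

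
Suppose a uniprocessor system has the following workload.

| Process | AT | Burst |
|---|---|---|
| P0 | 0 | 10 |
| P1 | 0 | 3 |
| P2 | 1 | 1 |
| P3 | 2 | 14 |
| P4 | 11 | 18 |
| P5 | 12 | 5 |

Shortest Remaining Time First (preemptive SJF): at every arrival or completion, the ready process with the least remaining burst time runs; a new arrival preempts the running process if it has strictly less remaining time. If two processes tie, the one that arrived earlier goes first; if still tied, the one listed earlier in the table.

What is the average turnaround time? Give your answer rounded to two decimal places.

16.17

Schedule: | P1 0-1 | P2 1-2 | P1 2-4 | P0 4-14 | P5 14-19 | P3 19-33 | P4 33-51 |
Completion: P0=14  P1=4  P2=2  P3=33  P4=51  P5=19
Turnaround times: P0=14, P1=4, P2=1, P3=31, P4=40, P5=7
Average turnaround = (14+4+1+31+40+7) / 6 = 97/6 = 16.17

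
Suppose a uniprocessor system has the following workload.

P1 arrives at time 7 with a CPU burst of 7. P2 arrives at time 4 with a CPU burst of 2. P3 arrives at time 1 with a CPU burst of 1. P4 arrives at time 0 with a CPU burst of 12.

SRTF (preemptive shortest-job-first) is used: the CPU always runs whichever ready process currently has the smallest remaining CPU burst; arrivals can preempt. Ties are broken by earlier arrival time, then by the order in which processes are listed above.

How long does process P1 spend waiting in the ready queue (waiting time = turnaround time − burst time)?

Gantt: | P4 0-1 | P3 1-2 | P4 2-4 | P2 4-6 | P4 6-7 | P1 7-14 | P4 14-22 |
Completion: P1=14  P2=6  P3=2  P4=22
Waiting(P1) = turnaround − burst = 7 − 7 = 0

0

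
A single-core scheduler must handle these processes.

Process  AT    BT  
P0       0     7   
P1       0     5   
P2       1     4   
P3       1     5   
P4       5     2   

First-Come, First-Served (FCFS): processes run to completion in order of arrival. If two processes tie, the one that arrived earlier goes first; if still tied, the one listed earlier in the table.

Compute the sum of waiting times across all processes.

Timeline: | P0 0-7 | P1 7-12 | P2 12-16 | P3 16-21 | P4 21-23 |
Completion: P0=7  P1=12  P2=16  P3=21  P4=23
Turnaround (C−A): P0=7  P1=12  P2=15  P3=20  P4=18
Waiting = turnaround − burst: P0=0, P1=7, P2=11, P3=15, P4=16
Total waiting = 0 + 7 + 11 + 15 + 16 = 49

49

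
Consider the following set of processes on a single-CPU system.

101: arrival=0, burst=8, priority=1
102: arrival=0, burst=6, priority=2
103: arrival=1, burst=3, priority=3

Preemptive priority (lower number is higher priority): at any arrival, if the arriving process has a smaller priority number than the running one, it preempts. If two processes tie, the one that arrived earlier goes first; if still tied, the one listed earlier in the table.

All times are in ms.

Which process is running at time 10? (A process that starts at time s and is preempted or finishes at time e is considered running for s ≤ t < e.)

102

Schedule: | 101 0-8 | 102 8-14 | 103 14-17 |
Completion: 101=8  102=14  103=17
Turnaround (C−A): 101=8  102=14  103=16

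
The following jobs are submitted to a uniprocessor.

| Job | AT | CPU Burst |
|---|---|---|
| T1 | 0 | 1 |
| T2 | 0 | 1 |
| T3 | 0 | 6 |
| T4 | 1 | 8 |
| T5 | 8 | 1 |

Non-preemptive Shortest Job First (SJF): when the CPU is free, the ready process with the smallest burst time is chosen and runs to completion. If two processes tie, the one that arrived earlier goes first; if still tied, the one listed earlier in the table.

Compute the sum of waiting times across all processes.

11

Timeline: | T1 0-1 | T2 1-2 | T3 2-8 | T5 8-9 | T4 9-17 |
Completion: T1=1  T2=2  T3=8  T4=17  T5=9
Turnaround (C−A): T1=1  T2=2  T3=8  T4=16  T5=1
Waiting = turnaround − burst: T1=0, T2=1, T3=2, T4=8, T5=0
Total waiting = 0 + 1 + 2 + 8 + 0 = 11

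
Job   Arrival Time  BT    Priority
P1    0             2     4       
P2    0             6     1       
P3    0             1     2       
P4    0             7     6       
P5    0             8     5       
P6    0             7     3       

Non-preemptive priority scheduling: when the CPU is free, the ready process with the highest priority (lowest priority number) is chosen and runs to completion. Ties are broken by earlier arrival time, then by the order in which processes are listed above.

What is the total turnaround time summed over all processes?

Timeline: | P2 0-6 | P3 6-7 | P6 7-14 | P1 14-16 | P5 16-24 | P4 24-31 |
Completion: P1=16  P2=6  P3=7  P4=31  P5=24  P6=14
Turnaround = completion − arrival: P1=16, P2=6, P3=7, P4=31, P5=24, P6=14
Total turnaround = 16 + 6 + 7 + 31 + 24 + 14 = 98

98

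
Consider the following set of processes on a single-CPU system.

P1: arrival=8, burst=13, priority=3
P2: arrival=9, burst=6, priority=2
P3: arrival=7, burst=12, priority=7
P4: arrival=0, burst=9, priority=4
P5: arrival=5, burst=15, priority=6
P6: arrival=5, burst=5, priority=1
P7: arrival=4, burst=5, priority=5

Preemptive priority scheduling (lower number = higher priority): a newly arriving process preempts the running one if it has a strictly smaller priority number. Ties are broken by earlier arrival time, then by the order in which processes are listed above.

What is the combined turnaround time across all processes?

206

Gantt: | P4 0-5 | P6 5-10 | P2 10-16 | P1 16-29 | P4 29-33 | P7 33-38 | P5 38-53 | P3 53-65 |
Completion: P1=29  P2=16  P3=65  P4=33  P5=53  P6=10  P7=38
Turnaround (C−A): P1=21  P2=7  P3=58  P4=33  P5=48  P6=5  P7=34
Turnaround = completion − arrival: P1=21, P2=7, P3=58, P4=33, P5=48, P6=5, P7=34
Total turnaround = 21 + 7 + 58 + 33 + 48 + 5 + 34 = 206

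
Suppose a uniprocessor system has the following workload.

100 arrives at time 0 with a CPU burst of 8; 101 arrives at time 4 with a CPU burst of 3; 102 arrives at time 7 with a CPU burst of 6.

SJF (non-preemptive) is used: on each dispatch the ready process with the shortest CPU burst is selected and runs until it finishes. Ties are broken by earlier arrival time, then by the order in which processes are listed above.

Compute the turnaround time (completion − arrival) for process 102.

Gantt: | 100 0-8 | 101 8-11 | 102 11-17 |
Completion: 100=8  101=11  102=17
Turnaround(102) = completion − arrival = 17 − 7 = 10

10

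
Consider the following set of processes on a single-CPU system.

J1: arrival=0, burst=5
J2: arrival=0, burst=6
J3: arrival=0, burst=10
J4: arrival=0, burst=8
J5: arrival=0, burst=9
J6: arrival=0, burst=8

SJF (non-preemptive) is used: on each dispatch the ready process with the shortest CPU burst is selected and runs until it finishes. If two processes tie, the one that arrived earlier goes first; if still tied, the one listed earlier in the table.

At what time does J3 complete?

46

Timeline: | J1 0-5 | J2 5-11 | J4 11-19 | J6 19-27 | J5 27-36 | J3 36-46 |
Completion: J1=5  J2=11  J3=46  J4=19  J5=36  J6=27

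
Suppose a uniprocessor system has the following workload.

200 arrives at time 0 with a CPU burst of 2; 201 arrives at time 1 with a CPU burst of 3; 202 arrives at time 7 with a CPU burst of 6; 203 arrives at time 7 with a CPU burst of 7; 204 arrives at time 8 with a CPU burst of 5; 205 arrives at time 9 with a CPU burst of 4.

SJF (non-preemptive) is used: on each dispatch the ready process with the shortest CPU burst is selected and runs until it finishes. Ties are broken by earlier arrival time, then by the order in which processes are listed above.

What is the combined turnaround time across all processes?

Schedule: | 200 0-2 | 201 2-5 | idle 5-7 | 202 7-13 | 205 13-17 | 204 17-22 | 203 22-29 |
Completion: 200=2  201=5  202=13  203=29  204=22  205=17
Turnaround = completion − arrival: 200=2, 201=4, 202=6, 203=22, 204=14, 205=8
Total turnaround = 2 + 4 + 6 + 22 + 14 + 8 = 56

56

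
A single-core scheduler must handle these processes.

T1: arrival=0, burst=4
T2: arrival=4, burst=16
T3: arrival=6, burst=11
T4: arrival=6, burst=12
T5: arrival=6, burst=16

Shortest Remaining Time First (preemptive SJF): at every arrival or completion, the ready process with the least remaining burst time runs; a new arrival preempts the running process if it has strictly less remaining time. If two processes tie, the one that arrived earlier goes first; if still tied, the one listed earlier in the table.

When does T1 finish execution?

4

Timeline: | T1 0-4 | T2 4-6 | T3 6-17 | T4 17-29 | T2 29-43 | T5 43-59 |
Completion: T1=4  T2=43  T3=17  T4=29  T5=59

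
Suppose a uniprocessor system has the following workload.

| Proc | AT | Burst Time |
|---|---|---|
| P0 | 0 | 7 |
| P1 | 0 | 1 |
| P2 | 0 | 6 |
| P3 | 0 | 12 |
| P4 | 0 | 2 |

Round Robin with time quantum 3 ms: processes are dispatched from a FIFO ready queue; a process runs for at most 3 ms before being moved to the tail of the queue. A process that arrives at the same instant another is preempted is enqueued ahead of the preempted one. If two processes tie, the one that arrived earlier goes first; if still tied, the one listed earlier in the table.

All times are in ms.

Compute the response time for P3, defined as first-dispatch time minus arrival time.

Timeline: | P0 0-3 | P1 3-4 | P2 4-7 | P3 7-10 | P4 10-12 | P0 12-15 | P2 15-18 | P3 18-21 | P0 21-22 | P3 22-28 |
Completion: P0=22  P1=4  P2=18  P3=28  P4=12
Turnaround (C−A): P0=22  P1=4  P2=18  P3=28  P4=12
Response(P3) = first start − arrival = 7 − 0 = 7

7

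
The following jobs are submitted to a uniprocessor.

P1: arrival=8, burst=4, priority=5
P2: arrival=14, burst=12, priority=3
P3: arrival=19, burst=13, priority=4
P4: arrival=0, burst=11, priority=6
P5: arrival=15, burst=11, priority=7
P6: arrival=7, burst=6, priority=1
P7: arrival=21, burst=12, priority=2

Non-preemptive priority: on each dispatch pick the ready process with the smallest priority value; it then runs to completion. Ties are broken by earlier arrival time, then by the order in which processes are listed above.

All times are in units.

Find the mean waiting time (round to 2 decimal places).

18.00

Schedule: | P4 0-11 | P6 11-17 | P2 17-29 | P7 29-41 | P3 41-54 | P1 54-58 | P5 58-69 |
Completion: P1=58  P2=29  P3=54  P4=11  P5=69  P6=17  P7=41
Waiting times: P1=46, P2=3, P3=22, P4=0, P5=43, P6=4, P7=8
Average waiting = (46+3+22+0+43+4+8) / 7 = 126/7 = 18.00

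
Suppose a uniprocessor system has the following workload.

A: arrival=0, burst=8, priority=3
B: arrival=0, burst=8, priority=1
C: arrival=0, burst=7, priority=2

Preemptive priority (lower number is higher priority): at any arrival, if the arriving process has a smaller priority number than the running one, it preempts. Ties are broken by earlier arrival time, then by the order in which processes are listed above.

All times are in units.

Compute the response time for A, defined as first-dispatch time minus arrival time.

Timeline: | B 0-8 | C 8-15 | A 15-23 |
Completion: A=23  B=8  C=15
Response(A) = first start − arrival = 15 − 0 = 15

15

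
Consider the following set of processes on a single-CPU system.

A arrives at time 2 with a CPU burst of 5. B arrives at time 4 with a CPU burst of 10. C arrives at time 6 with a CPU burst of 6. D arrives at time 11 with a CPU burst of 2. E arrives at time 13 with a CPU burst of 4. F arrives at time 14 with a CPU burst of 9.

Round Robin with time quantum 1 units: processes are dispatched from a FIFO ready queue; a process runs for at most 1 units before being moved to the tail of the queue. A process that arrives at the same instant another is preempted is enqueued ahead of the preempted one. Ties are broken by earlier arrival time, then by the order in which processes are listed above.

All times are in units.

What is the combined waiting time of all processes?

Timeline: | idle 0-2 | A 2-4 | B 4-5 | A 5-6 | B 6-7 | C 7-8 | A 8-9 | B 9-10 | C 10-11 | A 11-12 | B 12-13 | D 13-14 | C 14-15 | E 15-16 | B 16-17 | F 17-18 | D 18-19 | C 19-20 | E 20-21 | B 21-22 | F 22-23 | C 23-24 | E 24-25 | B 25-26 | F 26-27 | C 27-28 | E 28-29 | B 29-30 | F 30-31 | B 31-32 | F 32-33 | B 33-34 | F 34-38 |
Completion: A=12  B=34  C=28  D=19  E=29  F=38
Turnaround (C−A): A=10  B=30  C=22  D=8  E=16  F=24
Waiting = turnaround − burst: A=5, B=20, C=16, D=6, E=12, F=15
Total waiting = 5 + 20 + 16 + 6 + 12 + 15 = 74

74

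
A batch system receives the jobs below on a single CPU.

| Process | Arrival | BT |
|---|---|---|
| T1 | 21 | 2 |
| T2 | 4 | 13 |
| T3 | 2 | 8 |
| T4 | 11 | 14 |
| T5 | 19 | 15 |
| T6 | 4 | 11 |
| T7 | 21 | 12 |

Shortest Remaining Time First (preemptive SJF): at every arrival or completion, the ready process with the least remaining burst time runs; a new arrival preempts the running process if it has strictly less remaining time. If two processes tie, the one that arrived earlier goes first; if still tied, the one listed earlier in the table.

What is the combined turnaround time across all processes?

194

Timeline: | idle 0-2 | T3 2-10 | T6 10-21 | T1 21-23 | T7 23-35 | T2 35-48 | T4 48-62 | T5 62-77 |
Completion: T1=23  T2=48  T3=10  T4=62  T5=77  T6=21  T7=35
Turnaround (C−A): T1=2  T2=44  T3=8  T4=51  T5=58  T6=17  T7=14
Turnaround = completion − arrival: T1=2, T2=44, T3=8, T4=51, T5=58, T6=17, T7=14
Total turnaround = 2 + 44 + 8 + 51 + 58 + 17 + 14 = 194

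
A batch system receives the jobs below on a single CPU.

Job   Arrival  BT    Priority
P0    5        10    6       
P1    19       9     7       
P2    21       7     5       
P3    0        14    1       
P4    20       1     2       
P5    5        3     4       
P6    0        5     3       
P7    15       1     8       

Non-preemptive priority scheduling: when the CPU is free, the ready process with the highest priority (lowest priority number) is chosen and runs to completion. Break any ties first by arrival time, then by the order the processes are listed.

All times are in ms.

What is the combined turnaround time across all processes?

162

Timeline: | P3 0-14 | P6 14-19 | P5 19-22 | P4 22-23 | P2 23-30 | P0 30-40 | P1 40-49 | P7 49-50 |
Completion: P0=40  P1=49  P2=30  P3=14  P4=23  P5=22  P6=19  P7=50
Turnaround (C−A): P0=35  P1=30  P2=9  P3=14  P4=3  P5=17  P6=19  P7=35
Turnaround = completion − arrival: P0=35, P1=30, P2=9, P3=14, P4=3, P5=17, P6=19, P7=35
Total turnaround = 35 + 30 + 9 + 14 + 3 + 17 + 19 + 35 = 162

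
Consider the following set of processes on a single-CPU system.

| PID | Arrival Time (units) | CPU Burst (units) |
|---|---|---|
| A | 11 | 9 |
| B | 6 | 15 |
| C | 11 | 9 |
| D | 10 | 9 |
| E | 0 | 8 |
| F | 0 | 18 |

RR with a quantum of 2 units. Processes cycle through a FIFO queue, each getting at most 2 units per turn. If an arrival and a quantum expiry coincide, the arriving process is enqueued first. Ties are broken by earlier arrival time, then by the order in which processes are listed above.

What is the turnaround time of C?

50

Timeline: | E 0-2 | F 2-4 | E 4-6 | F 6-8 | B 8-10 | E 10-12 | F 12-14 | D 14-16 | B 16-18 | A 18-20 | C 20-22 | E 22-24 | F 24-26 | D 26-28 | B 28-30 | A 30-32 | C 32-34 | F 34-36 | D 36-38 | B 38-40 | A 40-42 | C 42-44 | F 44-46 | D 46-48 | B 48-50 | A 50-52 | C 52-54 | F 54-56 | D 56-57 | B 57-59 | A 59-60 | C 60-61 | F 61-63 | B 63-65 | F 65-67 | B 67-68 |
Completion: A=60  B=68  C=61  D=57  E=24  F=67
Turnaround (C−A): A=49  B=62  C=50  D=47  E=24  F=67
Turnaround(C) = completion − arrival = 61 − 11 = 50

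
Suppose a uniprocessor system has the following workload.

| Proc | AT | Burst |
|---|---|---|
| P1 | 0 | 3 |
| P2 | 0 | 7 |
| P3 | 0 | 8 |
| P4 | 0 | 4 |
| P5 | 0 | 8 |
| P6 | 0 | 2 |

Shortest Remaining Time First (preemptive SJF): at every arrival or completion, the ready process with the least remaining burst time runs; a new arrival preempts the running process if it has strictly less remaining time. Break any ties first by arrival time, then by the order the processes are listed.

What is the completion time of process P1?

5

Gantt: | P6 0-2 | P1 2-5 | P4 5-9 | P2 9-16 | P3 16-24 | P5 24-32 |
Completion: P1=5  P2=16  P3=24  P4=9  P5=32  P6=2
Turnaround (C−A): P1=5  P2=16  P3=24  P4=9  P5=32  P6=2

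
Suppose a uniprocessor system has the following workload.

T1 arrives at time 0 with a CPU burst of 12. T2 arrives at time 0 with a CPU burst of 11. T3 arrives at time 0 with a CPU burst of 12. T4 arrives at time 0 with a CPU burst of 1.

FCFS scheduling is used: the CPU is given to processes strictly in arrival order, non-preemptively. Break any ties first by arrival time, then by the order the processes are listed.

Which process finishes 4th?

T4

Schedule: | T1 0-12 | T2 12-23 | T3 23-35 | T4 35-36 |
Completion: T1=12  T2=23  T3=35  T4=36
Turnaround (C−A): T1=12  T2=23  T3=35  T4=36
Finish order: T1 → T2 → T3 → T4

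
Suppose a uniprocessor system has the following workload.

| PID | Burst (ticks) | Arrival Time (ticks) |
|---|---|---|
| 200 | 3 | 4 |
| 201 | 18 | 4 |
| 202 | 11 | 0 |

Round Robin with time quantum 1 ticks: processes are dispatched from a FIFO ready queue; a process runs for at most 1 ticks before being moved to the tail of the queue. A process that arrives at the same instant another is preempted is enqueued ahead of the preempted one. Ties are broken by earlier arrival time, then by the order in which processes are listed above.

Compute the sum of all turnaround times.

Gantt: | 202 0-4 | 200 4-5 | 201 5-6 | 202 6-7 | 200 7-8 | 201 8-9 | 202 9-10 | 200 10-11 | 201 11-12 | 202 12-13 | 201 13-14 | 202 14-15 | 201 15-16 | 202 16-17 | 201 17-18 | 202 18-19 | 201 19-20 | 202 20-21 | 201 21-32 |
Completion: 200=11  201=32  202=21
Turnaround = completion − arrival: 200=7, 201=28, 202=21
Total turnaround = 7 + 28 + 21 = 56

56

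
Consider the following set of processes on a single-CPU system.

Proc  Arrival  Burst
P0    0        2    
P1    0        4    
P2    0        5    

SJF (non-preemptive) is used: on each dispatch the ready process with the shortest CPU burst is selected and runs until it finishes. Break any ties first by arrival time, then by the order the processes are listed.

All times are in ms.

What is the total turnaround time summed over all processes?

Timeline: | P0 0-2 | P1 2-6 | P2 6-11 |
Completion: P0=2  P1=6  P2=11
Turnaround = completion − arrival: P0=2, P1=6, P2=11
Total turnaround = 2 + 6 + 11 = 19

19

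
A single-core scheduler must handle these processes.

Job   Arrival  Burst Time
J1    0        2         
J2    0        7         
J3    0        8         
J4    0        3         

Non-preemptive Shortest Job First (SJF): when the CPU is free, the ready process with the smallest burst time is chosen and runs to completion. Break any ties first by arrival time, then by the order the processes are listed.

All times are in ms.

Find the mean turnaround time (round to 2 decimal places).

9.75

Schedule: | J1 0-2 | J4 2-5 | J2 5-12 | J3 12-20 |
Completion: J1=2  J2=12  J3=20  J4=5
Turnaround times: J1=2, J2=12, J3=20, J4=5
Average turnaround = (2+12+20+5) / 4 = 39/4 = 9.75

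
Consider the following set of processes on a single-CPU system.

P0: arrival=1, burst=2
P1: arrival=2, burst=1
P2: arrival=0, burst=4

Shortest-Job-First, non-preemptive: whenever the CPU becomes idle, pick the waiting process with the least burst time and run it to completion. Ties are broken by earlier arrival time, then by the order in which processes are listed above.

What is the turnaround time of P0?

Timeline: | P2 0-4 | P1 4-5 | P0 5-7 |
Completion: P0=7  P1=5  P2=4
Turnaround(P0) = completion − arrival = 7 − 1 = 6

6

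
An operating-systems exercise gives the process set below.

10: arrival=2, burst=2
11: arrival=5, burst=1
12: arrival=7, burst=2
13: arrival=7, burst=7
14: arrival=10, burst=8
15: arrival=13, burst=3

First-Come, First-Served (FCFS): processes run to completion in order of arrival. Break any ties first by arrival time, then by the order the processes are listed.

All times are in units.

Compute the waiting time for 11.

Timeline: | idle 0-2 | 10 2-4 | idle 4-5 | 11 5-6 | idle 6-7 | 12 7-9 | 13 9-16 | 14 16-24 | 15 24-27 |
Completion: 10=4  11=6  12=9  13=16  14=24  15=27
Turnaround (C−A): 10=2  11=1  12=2  13=9  14=14  15=14
Waiting(11) = turnaround − burst = 1 − 1 = 0

0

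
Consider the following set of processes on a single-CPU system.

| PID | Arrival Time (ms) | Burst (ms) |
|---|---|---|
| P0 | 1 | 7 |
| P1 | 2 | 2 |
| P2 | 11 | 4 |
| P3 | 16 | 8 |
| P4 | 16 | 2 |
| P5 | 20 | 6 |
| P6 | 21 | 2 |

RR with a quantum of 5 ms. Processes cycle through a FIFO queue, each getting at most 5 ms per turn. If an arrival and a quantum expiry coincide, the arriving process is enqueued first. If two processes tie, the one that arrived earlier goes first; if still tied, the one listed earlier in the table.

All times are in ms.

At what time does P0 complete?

10

Timeline: | idle 0-1 | P0 1-6 | P1 6-8 | P0 8-10 | idle 10-11 | P2 11-15 | idle 15-16 | P3 16-21 | P4 21-23 | P5 23-28 | P6 28-30 | P3 30-33 | P5 33-34 |
Completion: P0=10  P1=8  P2=15  P3=33  P4=23  P5=34  P6=30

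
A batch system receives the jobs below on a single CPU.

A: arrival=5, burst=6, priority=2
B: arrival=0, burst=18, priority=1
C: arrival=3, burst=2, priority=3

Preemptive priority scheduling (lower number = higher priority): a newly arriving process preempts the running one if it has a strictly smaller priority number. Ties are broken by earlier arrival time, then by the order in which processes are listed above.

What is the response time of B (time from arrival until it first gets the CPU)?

Timeline: | B 0-18 | A 18-24 | C 24-26 |
Completion: A=24  B=18  C=26
Turnaround (C−A): A=19  B=18  C=23
Response(B) = first start − arrival = 0 − 0 = 0

0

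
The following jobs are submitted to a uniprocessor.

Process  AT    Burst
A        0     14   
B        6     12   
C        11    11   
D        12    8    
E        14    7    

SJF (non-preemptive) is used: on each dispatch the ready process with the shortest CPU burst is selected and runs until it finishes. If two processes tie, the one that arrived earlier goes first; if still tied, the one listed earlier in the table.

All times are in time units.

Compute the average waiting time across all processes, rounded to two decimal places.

Schedule: | A 0-14 | E 14-21 | D 21-29 | C 29-40 | B 40-52 |
Completion: A=14  B=52  C=40  D=29  E=21
Turnaround (C−A): A=14  B=46  C=29  D=17  E=7
Waiting times: A=0, B=34, C=18, D=9, E=0
Average waiting = (0+34+18+9+0) / 5 = 61/5 = 12.20

12.20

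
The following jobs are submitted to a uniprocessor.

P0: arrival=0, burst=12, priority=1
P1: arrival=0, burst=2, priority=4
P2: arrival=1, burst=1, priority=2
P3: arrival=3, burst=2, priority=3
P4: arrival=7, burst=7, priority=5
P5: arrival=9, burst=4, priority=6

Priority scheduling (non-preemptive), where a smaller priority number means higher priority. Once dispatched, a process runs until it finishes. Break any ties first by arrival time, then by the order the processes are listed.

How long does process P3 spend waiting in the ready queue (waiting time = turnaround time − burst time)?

Gantt: | P0 0-12 | P2 12-13 | P3 13-15 | P1 15-17 | P4 17-24 | P5 24-28 |
Completion: P0=12  P1=17  P2=13  P3=15  P4=24  P5=28
Turnaround (C−A): P0=12  P1=17  P2=12  P3=12  P4=17  P5=19
Waiting(P3) = turnaround − burst = 12 − 2 = 10

10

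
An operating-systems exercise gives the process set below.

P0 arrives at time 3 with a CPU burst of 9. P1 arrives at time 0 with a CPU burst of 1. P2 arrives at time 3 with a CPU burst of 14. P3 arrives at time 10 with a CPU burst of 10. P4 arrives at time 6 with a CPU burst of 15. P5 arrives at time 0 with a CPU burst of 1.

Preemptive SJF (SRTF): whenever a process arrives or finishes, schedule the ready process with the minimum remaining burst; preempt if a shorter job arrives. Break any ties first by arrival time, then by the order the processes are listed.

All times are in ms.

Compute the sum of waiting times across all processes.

Gantt: | P1 0-1 | P5 1-2 | idle 2-3 | P0 3-12 | P3 12-22 | P2 22-36 | P4 36-51 |
Completion: P0=12  P1=1  P2=36  P3=22  P4=51  P5=2
Waiting = turnaround − burst: P0=0, P1=0, P2=19, P3=2, P4=30, P5=1
Total waiting = 0 + 0 + 19 + 2 + 30 + 1 = 52

52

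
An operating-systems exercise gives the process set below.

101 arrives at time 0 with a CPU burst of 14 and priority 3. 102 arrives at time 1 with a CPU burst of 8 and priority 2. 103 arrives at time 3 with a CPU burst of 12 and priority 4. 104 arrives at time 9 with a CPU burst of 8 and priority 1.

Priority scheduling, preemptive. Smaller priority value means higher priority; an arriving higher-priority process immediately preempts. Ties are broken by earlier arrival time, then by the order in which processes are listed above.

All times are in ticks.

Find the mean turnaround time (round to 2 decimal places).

21.25

Schedule: | 101 0-1 | 102 1-9 | 104 9-17 | 101 17-30 | 103 30-42 |
Completion: 101=30  102=9  103=42  104=17
Turnaround times: 101=30, 102=8, 103=39, 104=8
Average turnaround = (30+8+39+8) / 4 = 85/4 = 21.25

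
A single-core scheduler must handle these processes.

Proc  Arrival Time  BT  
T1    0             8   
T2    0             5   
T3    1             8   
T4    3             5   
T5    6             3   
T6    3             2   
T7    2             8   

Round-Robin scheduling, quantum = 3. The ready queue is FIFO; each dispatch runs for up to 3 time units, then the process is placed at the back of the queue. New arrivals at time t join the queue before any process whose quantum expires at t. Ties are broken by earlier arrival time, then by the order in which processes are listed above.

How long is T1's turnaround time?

Timeline: | T1 0-3 | T2 3-6 | T3 6-9 | T7 9-12 | T4 12-15 | T6 15-17 | T1 17-20 | T5 20-23 | T2 23-25 | T3 25-28 | T7 28-31 | T4 31-33 | T1 33-35 | T3 35-37 | T7 37-39 |
Completion: T1=35  T2=25  T3=37  T4=33  T5=23  T6=17  T7=39
Turnaround (C−A): T1=35  T2=25  T3=36  T4=30  T5=17  T6=14  T7=37
Turnaround(T1) = completion − arrival = 35 − 0 = 35

35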